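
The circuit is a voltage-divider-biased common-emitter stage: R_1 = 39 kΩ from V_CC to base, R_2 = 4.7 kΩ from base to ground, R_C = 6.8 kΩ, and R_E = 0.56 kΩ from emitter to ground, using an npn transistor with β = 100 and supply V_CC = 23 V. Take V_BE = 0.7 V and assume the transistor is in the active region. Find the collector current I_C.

Thevenize the base divider: V_Th = V_CC·R_2/(R_1+R_2) = 23×4.7/43.7 = 2.47 V, R_Th = R_1‖R_2 = 4.19 kΩ.
Base-emitter loop: V_Th = I_B·R_Th + V_BE + (β+1)I_B·R_E, so I_B = (2.47 − 0.7) / (4.19 + 101×0.56) = 0.0292 mA.
I_C = β·I_B = 100×0.0292 = 2.92 mA, and I_E = (β+1)I_B = 2.95 mA.
V_CE = V_CC − I_C·R_C − I_E·R_E = 23 − 2.92×6.8 − 2.95×0.56 = 1.5 V.
V_CE = 1.5 V > 0.2 V confirms active-region operation.

I_C ≈ 2.9 mA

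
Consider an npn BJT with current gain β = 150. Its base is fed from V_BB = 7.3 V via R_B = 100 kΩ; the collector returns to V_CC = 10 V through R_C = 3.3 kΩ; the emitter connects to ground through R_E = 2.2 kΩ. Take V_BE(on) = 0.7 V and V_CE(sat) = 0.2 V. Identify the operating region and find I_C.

saturation; I_C ≈ 1.8 mA

Assume active: I_B = (7.3 − 0.7)/(100 + 151×2.2) = 0.0153 mA, I_C = β·I_B = 2.29 mA.
Then V_CE = 10 − 2.29×3.3 − 2.31×2.2 = -2.63 V < 0.2 V — the active assumption fails.
Re-solve with V_CE = 0.2 V. KCL at the emitter: V_E/R_E = (V_BB−0.7−V_E)/R_B + (V_CC−0.2−V_E)/R_C, giving V_E = 3.95 V.
I_C = (V_CC − 0.2 − V_E)/R_C = (9.8 − 3.95)/3.3 = 1.77 mA.
Check: I_B = (6.6 − 3.95)/100 = 0.0265 mA, and β·I_B = 3.97 mA > I_C, confirming saturation.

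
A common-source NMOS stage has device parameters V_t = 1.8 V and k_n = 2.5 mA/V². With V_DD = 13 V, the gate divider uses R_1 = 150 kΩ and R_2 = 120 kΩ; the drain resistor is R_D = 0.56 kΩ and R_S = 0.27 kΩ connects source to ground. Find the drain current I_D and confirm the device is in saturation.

I_D ≈ 6.4 mA

V_G = V_DD·R_2/(R_1+R_2) = 13×120/270 = 5.78 V.
Assume saturation: I_D = (k_n/2)(V_GS − V_t)² with V_GS = V_G − I_D·R_S = 5.78 − 0.27·I_D.
Substituting gives 0.0911·I_D² − 3.69·I_D + 19.8 = 0, with roots I_D = 6.37 or 34.1 mA.
The root I_D = 34.1 mA gives V_GS = -3.42 V ≤ V_t, so take I_D = 6.37 mA.
Then V_GS = 4.06 V and V_DS = V_DD − I_D(R_D+R_S) = 13 − 6.37×0.83 = 7.71 V.
Saturation requires V_DS ≥ V_GS − V_t = 2.26 V; 7.71 ≥ 2.26 ✓.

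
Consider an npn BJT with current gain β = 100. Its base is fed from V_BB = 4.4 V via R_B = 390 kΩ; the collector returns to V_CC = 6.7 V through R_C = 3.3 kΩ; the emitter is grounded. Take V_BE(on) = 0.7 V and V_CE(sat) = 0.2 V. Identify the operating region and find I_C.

active; I_C ≈ 0.95 mA

Assume active. Base-emitter loop: I_B = (V_BB − V_BE)/R_B = (4.4 − 0.7)/390 = 0.00949 mA.
I_C = β·I_B = 100×0.00949 = 0.949 mA.
V_CE = V_CC − I_C·R_C = 6.7 − 0.949×3.3 = 3.57 V > V_CE(sat), so the active-region assumption holds.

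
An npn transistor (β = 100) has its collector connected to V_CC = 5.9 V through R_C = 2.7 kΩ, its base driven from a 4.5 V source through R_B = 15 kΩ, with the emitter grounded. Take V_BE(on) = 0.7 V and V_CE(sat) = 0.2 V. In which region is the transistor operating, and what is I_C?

saturation; I_C ≈ 2.1 mA

Assume active: I_B = (4.5 − 0.7)/15 = 0.253 mA, giving I_C = β·I_B = 25.3 mA.
But then V_CE = 5.9 − 25.3×2.7 = -62.5 V < V_CE(sat) = 0.2 V — impossible in the active region.
So the transistor is saturated. With V_CE = 0.2 V, I_C = (V_CC − 0.2)/R_C = 5.7/2.7 = 2.11 mA.
Check: β·I_B = 25.3 mA > I_C = 2.11 mA, confirming saturation.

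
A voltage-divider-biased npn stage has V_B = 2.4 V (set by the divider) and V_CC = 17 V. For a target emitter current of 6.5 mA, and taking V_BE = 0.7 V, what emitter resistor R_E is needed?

R_E ≈ 0.26 kΩ

V_E = V_B − V_BE = 2.4 − 0.7 = 1.7 V.
R_E = V_E / I_E = 1.7 / 6.5 = 0.262 kΩ.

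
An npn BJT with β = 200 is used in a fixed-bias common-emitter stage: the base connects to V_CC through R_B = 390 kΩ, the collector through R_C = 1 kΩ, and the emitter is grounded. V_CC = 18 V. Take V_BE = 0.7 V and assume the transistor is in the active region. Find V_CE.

V_CE ≈ 9.1 V

Base loop: V_CC = I_B·R_B + V_BE, so I_B = (18 − 0.7)/390 kΩ = 0.0444 mA.
In the active region I_C = β·I_B = 200 × 0.0444 = 8.87 mA.
Collector loop: V_CE = V_CC − I_C·R_C = 18 − 8.87×1 = 9.13 V.
Since V_CE = 9.13 V > V_CE(sat) ≈ 0.2 V, the transistor is in the active region as assumed.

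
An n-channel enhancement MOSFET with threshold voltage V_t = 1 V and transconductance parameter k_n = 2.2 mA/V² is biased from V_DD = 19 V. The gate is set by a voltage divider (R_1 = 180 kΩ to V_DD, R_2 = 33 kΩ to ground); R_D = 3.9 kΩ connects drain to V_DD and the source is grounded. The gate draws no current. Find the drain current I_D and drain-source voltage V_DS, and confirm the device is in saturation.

V_G = V_DD·R_2/(R_1+R_2) = 19×33/213 = 2.94 V. With the source grounded, V_GS = V_G = 2.94 V.
Assume saturation: I_D = (k_n/2)(V_GS − V_t)² = (2.2/2)×(2.94 − 1)² = 1.1×1.94² = 4.16 mA.
V_DS = V_DD − I_D·R_D = 19 − 4.16×3.9 = 2.79 V.
Saturation requires V_DS ≥ V_GS − V_t = 1.94 V; 2.79 ≥ 1.94 ✓.

I_D ≈ 4.2 mA, V_DS ≈ 2.8 V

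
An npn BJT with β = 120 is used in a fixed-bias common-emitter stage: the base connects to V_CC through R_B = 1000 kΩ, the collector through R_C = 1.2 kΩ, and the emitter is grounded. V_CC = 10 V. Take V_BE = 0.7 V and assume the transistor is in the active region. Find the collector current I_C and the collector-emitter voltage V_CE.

I_C ≈ 1.1 mA, V_CE ≈ 8.7 V

Base loop: V_CC = I_B·R_B + V_BE, so I_B = (10 − 0.7)/1000 kΩ = 0.0093 mA.
In the active region I_C = β·I_B = 120 × 0.0093 = 1.12 mA.
Collector loop: V_CE = V_CC − I_C·R_C = 10 − 1.12×1.2 = 8.66 V.
Since V_CE = 8.66 V > V_CE(sat) ≈ 0.2 V, the transistor is in the active region as assumed.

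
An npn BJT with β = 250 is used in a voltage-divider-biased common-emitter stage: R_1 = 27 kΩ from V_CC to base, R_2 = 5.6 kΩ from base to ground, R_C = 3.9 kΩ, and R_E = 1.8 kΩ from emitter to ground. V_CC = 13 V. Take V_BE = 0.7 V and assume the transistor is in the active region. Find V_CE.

Thevenize the base divider: V_Th = V_CC·R_2/(R_1+R_2) = 13×5.6/32.6 = 2.23 V, R_Th = R_1‖R_2 = 4.64 kΩ.
Base-emitter loop: V_Th = I_B·R_Th + V_BE + (β+1)I_B·R_E, so I_B = (2.23 − 0.7) / (4.64 + 251×1.8) = 0.00336 mA.
I_C = β·I_B = 250×0.00336 = 0.84 mA, and I_E = (β+1)I_B = 0.843 mA.
V_CE = V_CC − I_C·R_C − I_E·R_E = 13 − 0.84×3.9 − 0.843×1.8 = 8.21 V.
V_CE = 8.21 V > 0.2 V confirms active-region operation.

V_CE ≈ 8.2 V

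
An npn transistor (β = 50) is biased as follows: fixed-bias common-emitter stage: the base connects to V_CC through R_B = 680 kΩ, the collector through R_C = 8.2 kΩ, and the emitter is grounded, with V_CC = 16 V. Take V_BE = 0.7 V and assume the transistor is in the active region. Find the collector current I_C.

Base loop: V_CC = I_B·R_B + V_BE, so I_B = (16 − 0.7)/680 kΩ = 0.0225 mA.
In the active region I_C = β·I_B = 50 × 0.0225 = 1.13 mA.
Collector loop: V_CE = V_CC − I_C·R_C = 16 − 1.13×8.2 = 6.77 V.
Since V_CE = 6.77 V > V_CE(sat) ≈ 0.2 V, the transistor is in the active region as assumed.

I_C ≈ 1.1 mA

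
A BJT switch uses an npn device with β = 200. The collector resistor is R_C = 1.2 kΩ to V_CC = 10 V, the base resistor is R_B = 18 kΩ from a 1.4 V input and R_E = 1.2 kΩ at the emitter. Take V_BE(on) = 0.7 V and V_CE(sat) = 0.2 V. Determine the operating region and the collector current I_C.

active; I_C ≈ 0.54 mA

Assume active. Base-emitter loop: I_B = (V_BB − V_BE)/(R_B + (β+1)R_E) = (1.4 − 0.7)/(18 + 201×1.2) = 0.0027 mA.
I_C = β·I_B = 200×0.0027 = 0.54 mA.
V_CE = V_CC − I_C·R_C − I_E·R_E = 10 − 0.54×1.2 − 0.543×1.2 = 8.7 V > V_CE(sat), so the active-region assumption holds.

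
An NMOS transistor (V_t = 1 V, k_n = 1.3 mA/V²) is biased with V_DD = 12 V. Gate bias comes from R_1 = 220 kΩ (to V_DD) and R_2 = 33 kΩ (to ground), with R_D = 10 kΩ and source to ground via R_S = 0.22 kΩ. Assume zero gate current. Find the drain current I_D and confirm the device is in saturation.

V_G = V_DD·R_2/(R_1+R_2) = 12×33/253 = 1.57 V.
Assume saturation: I_D = (k_n/2)(V_GS − V_t)² with V_GS = V_G − I_D·R_S = 1.57 − 0.22·I_D.
Substituting gives 0.0315·I_D² − 1.16·I_D + 0.208 = 0, with roots I_D = 0.18 or 36.7 mA.
The root I_D = 36.7 mA gives V_GS = -6.52 V ≤ V_t, so take I_D = 0.18 mA.
Then V_GS = 1.53 V and V_DS = V_DD − I_D(R_D+R_S) = 12 − 0.18×10.2 = 10.2 V.
Saturation requires V_DS ≥ V_GS − V_t = 0.526 V; 10.2 ≥ 0.526 ✓.

I_D ≈ 0.18 mA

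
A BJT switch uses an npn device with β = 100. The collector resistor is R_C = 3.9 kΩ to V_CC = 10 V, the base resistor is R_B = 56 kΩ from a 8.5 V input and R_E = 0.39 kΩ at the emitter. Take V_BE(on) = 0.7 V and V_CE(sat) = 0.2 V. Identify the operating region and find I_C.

saturation; I_C ≈ 2.3 mA

Assume active: I_B = (8.5 − 0.7)/(56 + 101×0.39) = 0.0818 mA, I_C = β·I_B = 8.18 mA.
Then V_CE = 10 − 8.18×3.9 − 8.26×0.39 = -25.1 V < 0.2 V — the active assumption fails.
Re-solve with V_CE = 0.2 V. KCL at the emitter: V_E/R_E = (V_BB−0.7−V_E)/R_B + (V_CC−0.2−V_E)/R_C, giving V_E = 0.934 V.
I_C = (V_CC − 0.2 − V_E)/R_C = (9.8 − 0.934)/3.9 = 2.27 mA.
Check: I_B = (7.8 − 0.934)/56 = 0.123 mA, and β·I_B = 12.3 mA > I_C, confirming saturation.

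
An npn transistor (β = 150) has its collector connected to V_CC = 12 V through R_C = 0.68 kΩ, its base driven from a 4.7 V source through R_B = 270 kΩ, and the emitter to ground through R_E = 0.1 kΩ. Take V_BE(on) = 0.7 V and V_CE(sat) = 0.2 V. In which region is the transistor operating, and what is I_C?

active; I_C ≈ 2.1 mA

Assume active. Base-emitter loop: I_B = (V_BB − V_BE)/(R_B + (β+1)R_E) = (4.7 − 0.7)/(270 + 151×0.1) = 0.014 mA.
I_C = β·I_B = 150×0.014 = 2.1 mA.
V_CE = V_CC − I_C·R_C − I_E·R_E = 12 − 2.1×0.68 − 2.12×0.1 = 10.4 V > V_CE(sat), so the active-region assumption holds.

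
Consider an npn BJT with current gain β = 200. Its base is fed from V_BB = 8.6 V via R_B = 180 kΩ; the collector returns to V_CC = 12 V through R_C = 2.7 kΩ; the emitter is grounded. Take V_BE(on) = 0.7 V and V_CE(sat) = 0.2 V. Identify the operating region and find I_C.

Assume active: I_B = (8.6 − 0.7)/180 = 0.0439 mA, giving I_C = β·I_B = 8.78 mA.
But then V_CE = 12 − 8.78×2.7 = -11.7 V < V_CE(sat) = 0.2 V — impossible in the active region.
So the transistor is saturated. With V_CE = 0.2 V, I_C = (V_CC − 0.2)/R_C = 11.8/2.7 = 4.37 mA.
Check: β·I_B = 8.78 mA > I_C = 4.37 mA, confirming saturation.

saturation; I_C ≈ 4.4 mA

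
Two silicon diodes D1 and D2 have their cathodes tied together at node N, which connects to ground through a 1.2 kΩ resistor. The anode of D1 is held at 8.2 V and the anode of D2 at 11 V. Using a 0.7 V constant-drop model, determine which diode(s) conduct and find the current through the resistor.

Only D2 conducts; I_R ≈ 8.6 mA

Assume both conduct. Then node N would need to be at both 8.2−0.7 = 7.5 V and 11−0.7 = 10.3 V, which is impossible.
Assume only D2 conducts: V_N = 11 − 0.7 = 10.3 V, so I_R = 10.3/1.2 = 8.58 mA.
Check D1: its anode-to-cathode voltage is 8.2 − 10.3 = -2.1 V < 0.7 V, so it is off. The assumption is consistent.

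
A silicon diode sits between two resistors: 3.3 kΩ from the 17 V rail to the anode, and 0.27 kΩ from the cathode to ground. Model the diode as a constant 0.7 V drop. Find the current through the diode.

I ≈ 4.6 mA

The two resistors are in series with the diode, so KVL gives 17 = I·3.3 + 0.7 + I·0.27.
I = (17 − 0.7) / (3.3 + 0.27) kΩ = 16.3 / 3.57 = 4.57 mA.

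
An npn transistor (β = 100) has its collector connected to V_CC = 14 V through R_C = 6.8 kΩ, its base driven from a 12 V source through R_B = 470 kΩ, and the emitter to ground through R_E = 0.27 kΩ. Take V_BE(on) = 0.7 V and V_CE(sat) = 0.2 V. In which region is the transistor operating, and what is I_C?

saturation; I_C ≈ 2 mA

Assume active: I_B = (12 − 0.7)/(470 + 101×0.27) = 0.0227 mA, I_C = β·I_B = 2.27 mA.
Then V_CE = 14 − 2.27×6.8 − 2.3×0.27 = -2.07 V < 0.2 V — the active assumption fails.
Re-solve with V_CE = 0.2 V. KCL at the emitter: V_E/R_E = (V_BB−0.7−V_E)/R_B + (V_CC−0.2−V_E)/R_C, giving V_E = 0.533 V.
I_C = (V_CC − 0.2 − V_E)/R_C = (13.8 − 0.533)/6.8 = 1.95 mA.
Check: I_B = (11.3 − 0.533)/470 = 0.0229 mA, and β·I_B = 2.29 mA > I_C, confirming saturation.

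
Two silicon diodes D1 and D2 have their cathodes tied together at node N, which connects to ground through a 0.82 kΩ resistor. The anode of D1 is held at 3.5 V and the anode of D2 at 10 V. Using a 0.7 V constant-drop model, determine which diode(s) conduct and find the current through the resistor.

Assume both conduct. Then node N would need to be at both 3.5−0.7 = 2.8 V and 10−0.7 = 9.3 V, which is impossible.
Assume only D2 conducts: V_N = 10 − 0.7 = 9.3 V, so I_R = 9.3/0.82 = 11.3 mA.
Check D1: its anode-to-cathode voltage is 3.5 − 9.3 = -5.8 V < 0.7 V, so it is off. The assumption is consistent.

Only D2 conducts; I_R ≈ 11 mA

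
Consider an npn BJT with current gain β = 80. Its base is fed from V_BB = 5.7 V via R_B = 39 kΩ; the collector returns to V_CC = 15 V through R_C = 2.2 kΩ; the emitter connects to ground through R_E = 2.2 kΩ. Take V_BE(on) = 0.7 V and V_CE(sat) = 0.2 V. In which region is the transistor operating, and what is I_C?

active; I_C ≈ 1.8 mA

Assume active. Base-emitter loop: I_B = (V_BB − V_BE)/(R_B + (β+1)R_E) = (5.7 − 0.7)/(39 + 81×2.2) = 0.023 mA.
I_C = β·I_B = 80×0.023 = 1.84 mA.
V_CE = V_CC − I_C·R_C − I_E·R_E = 15 − 1.84×2.2 − 1.86×2.2 = 6.85 V > V_CE(sat), so the active-region assumption holds.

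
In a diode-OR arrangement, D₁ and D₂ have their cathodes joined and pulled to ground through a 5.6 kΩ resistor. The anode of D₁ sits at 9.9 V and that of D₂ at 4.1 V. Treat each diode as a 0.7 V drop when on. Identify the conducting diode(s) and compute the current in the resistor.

Assume both conduct. Then node N would need to be at both 9.9−0.7 = 9.2 V and 4.1−0.7 = 3.4 V, which is impossible.
Assume only D₁ conducts: V_N = 9.9 − 0.7 = 9.2 V, so I_R = 9.2/5.6 = 1.64 mA.
Check D₂: its anode-to-cathode voltage is 4.1 − 9.2 = -5.1 V < 0.7 V, so it is off. The assumption is consistent.

Only D₁ conducts; I_R ≈ 1.6 mA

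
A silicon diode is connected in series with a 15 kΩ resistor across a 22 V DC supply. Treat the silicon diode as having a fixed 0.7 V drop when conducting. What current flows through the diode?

I ≈ 1.4 mA

KVL around the loop: 22 = V_D + I·R = 0.7 + I × 15 kΩ.
So I = (22 − 0.7) / 15 kΩ = 21.3 / 15 = 1.42 mA.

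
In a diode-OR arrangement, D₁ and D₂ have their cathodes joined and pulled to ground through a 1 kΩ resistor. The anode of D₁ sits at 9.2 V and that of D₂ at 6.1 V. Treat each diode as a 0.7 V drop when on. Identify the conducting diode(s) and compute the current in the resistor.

Only D₁ conducts; I_R ≈ 8.5 mA

Assume both conduct. Then node N would need to be at both 9.2−0.7 = 8.5 V and 6.1−0.7 = 5.4 V, which is impossible.
Assume only D₁ conducts: V_N = 9.2 − 0.7 = 8.5 V, so I_R = 8.5/1 = 8.5 mA.
Check D₂: its anode-to-cathode voltage is 6.1 − 8.5 = -2.4 V < 0.7 V, so it is off. The assumption is consistent.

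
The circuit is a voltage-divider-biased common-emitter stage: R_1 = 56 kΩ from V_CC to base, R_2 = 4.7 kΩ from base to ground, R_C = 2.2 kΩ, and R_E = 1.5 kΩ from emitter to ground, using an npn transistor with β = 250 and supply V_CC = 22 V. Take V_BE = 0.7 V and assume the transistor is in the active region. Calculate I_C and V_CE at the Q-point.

Thevenize the base divider: V_Th = V_CC·R_2/(R_1+R_2) = 22×4.7/60.7 = 1.7 V, R_Th = R_1‖R_2 = 4.34 kΩ.
Base-emitter loop: V_Th = I_B·R_Th + V_BE + (β+1)I_B·R_E, so I_B = (1.7 − 0.7) / (4.34 + 251×1.5) = 0.00263 mA.
I_C = β·I_B = 250×0.00263 = 0.659 mA, and I_E = (β+1)I_B = 0.661 mA.
V_CE = V_CC − I_C·R_C − I_E·R_E = 22 − 0.659×2.2 − 0.661×1.5 = 19.6 V.
V_CE = 19.6 V > 0.2 V confirms active-region operation.

I_C ≈ 0.66 mA, V_CE ≈ 20 V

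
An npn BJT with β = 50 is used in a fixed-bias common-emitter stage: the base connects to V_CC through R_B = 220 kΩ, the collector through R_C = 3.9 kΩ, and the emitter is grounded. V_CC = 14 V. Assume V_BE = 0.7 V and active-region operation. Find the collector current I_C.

I_C ≈ 3 mA

Base loop: V_CC = I_B·R_B + V_BE, so I_B = (14 − 0.7)/220 kΩ = 0.0605 mA.
In the active region I_C = β·I_B = 50 × 0.0605 = 3.02 mA.
Collector loop: V_CE = V_CC − I_C·R_C = 14 − 3.02×3.9 = 2.21 V.
Since V_CE = 2.21 V > V_CE(sat) ≈ 0.2 V, the transistor is in the active region as assumed.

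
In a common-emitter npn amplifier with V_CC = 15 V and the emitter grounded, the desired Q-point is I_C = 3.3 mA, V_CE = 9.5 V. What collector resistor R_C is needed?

R_C ≈ 1.7 kΩ

Collector loop: V_CC = I_C·R_C + V_CE.
R_C = (V_CC − V_CE)/I_C = (15 − 9.5)/3.3 = 1.67 kΩ.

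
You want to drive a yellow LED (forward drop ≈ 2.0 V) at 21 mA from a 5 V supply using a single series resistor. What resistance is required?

The resistor drops V_S − V_D = 5 − 2.0 = 3 V at 21 mA.
R = 3 V / 21 mA = 0.143 kΩ.

R ≈ 0.14 kΩ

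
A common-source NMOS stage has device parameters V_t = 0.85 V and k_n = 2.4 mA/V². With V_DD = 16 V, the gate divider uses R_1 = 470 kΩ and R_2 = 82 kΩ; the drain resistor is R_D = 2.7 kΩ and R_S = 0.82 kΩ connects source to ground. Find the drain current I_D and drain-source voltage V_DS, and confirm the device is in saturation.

I_D ≈ 0.84 mA, V_DS ≈ 13 V

V_G = V_DD·R_2/(R_1+R_2) = 16×82/552 = 2.38 V.
Assume saturation: I_D = (k_n/2)(V_GS − V_t)² with V_GS = V_G − I_D·R_S = 2.38 − 0.82·I_D.
Substituting gives 0.807·I_D² − 4·I_D + 2.8 = 0, with roots I_D = 0.841 or 4.12 mA.
The root I_D = 4.12 mA gives V_GS = -1 V ≤ V_t, so take I_D = 0.841 mA.
Then V_GS = 1.69 V and V_DS = V_DD − I_D(R_D+R_S) = 16 − 0.841×3.52 = 13 V.
Saturation requires V_DS ≥ V_GS − V_t = 0.837 V; 13 ≥ 0.837 ✓.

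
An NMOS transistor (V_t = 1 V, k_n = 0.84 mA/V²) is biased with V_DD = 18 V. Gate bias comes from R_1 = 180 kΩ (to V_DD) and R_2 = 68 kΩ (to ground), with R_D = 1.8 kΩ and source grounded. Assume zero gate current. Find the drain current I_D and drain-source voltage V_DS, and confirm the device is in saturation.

I_D ≈ 6.5 mA, V_DS ≈ 6.3 V

V_G = V_DD·R_2/(R_1+R_2) = 18×68/248 = 4.94 V. With the source grounded, V_GS = V_G = 4.94 V.
Assume saturation: I_D = (k_n/2)(V_GS − V_t)² = (0.84/2)×(4.94 − 1)² = 0.42×3.94² = 6.5 mA.
V_DS = V_DD − I_D·R_D = 18 − 6.5×1.8 = 6.29 V.
Saturation requires V_DS ≥ V_GS − V_t = 3.94 V; 6.29 ≥ 3.94 ✓.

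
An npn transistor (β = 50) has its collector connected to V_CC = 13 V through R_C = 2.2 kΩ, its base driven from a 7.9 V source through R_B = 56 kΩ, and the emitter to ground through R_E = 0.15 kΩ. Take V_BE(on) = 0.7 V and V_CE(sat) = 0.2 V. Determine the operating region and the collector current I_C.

Assume active: I_B = (7.9 − 0.7)/(56 + 51×0.15) = 0.113 mA, I_C = β·I_B = 5.66 mA.
Then V_CE = 13 − 5.66×2.2 − 5.77×0.15 = -0.308 V < 0.2 V — the active assumption fails.
Re-solve with V_CE = 0.2 V. KCL at the emitter: V_E/R_E = (V_BB−0.7−V_E)/R_B + (V_CC−0.2−V_E)/R_C, giving V_E = 0.833 V.
I_C = (V_CC − 0.2 − V_E)/R_C = (12.8 − 0.833)/2.2 = 5.44 mA.
Check: I_B = (7.2 − 0.833)/56 = 0.114 mA, and β·I_B = 5.68 mA > I_C, confirming saturation.

saturation; I_C ≈ 5.4 mA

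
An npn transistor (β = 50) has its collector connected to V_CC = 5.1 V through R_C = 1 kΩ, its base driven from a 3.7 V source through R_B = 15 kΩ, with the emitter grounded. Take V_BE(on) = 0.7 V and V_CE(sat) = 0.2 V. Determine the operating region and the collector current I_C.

saturation; I_C ≈ 4.9 mA

Assume active: I_B = (3.7 − 0.7)/15 = 0.2 mA, giving I_C = β·I_B = 10 mA.
But then V_CE = 5.1 − 10×1 = -4.9 V < V_CE(sat) = 0.2 V — impossible in the active region.
So the transistor is saturated. With V_CE = 0.2 V, I_C = (V_CC − 0.2)/R_C = 4.9/1 = 4.9 mA.
Check: β·I_B = 10 mA > I_C = 4.9 mA, confirming saturation.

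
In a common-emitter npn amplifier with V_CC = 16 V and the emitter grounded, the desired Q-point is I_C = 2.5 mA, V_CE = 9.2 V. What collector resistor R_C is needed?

Collector loop: V_CC = I_C·R_C + V_CE.
R_C = (V_CC − V_CE)/I_C = (16 − 9.2)/2.5 = 2.72 kΩ.

R_C ≈ 2.7 kΩ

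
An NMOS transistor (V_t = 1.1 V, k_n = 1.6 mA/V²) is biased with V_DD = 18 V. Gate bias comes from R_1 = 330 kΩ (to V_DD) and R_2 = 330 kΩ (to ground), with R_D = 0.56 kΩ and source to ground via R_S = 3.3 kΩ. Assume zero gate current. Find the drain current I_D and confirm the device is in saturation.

V_G = V_DD·R_2/(R_1+R_2) = 18×330/660 = 9 V.
Assume saturation: I_D = (k_n/2)(V_GS − V_t)² with V_GS = V_G − I_D·R_S = 9 − 3.3·I_D.
Substituting gives 8.71·I_D² − 42.7·I_D + 49.9 = 0, with roots I_D = 1.92 or 2.98 mA.
The root I_D = 2.98 mA gives V_GS = -0.83 V ≤ V_t, so take I_D = 1.92 mA.
Then V_GS = 2.65 V and V_DS = V_DD − I_D(R_D+R_S) = 18 − 1.92×3.86 = 10.6 V.
Saturation requires V_DS ≥ V_GS − V_t = 1.55 V; 10.6 ≥ 1.55 ✓.

I_D ≈ 1.9 mA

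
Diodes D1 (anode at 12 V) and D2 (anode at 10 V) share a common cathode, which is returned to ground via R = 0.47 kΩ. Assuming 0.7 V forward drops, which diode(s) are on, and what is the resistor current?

Assume both conduct. Then node N would need to be at both 12−0.7 = 11.3 V and 10−0.7 = 9.3 V, which is impossible.
Assume only D1 conducts: V_N = 12 − 0.7 = 11.3 V, so I_R = 11.3/0.47 = 24 mA.
Check D2: its anode-to-cathode voltage is 10 − 11.3 = -1.3 V < 0.7 V, so it is off. The assumption is consistent.

Only D1 conducts; I_R ≈ 24 mA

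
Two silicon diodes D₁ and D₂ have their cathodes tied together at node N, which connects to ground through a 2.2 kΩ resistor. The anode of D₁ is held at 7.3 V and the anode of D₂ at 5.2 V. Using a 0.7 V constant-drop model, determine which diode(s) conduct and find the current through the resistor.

Only D₁ conducts; I_R ≈ 3 mA

Assume both conduct. Then node N would need to be at both 7.3−0.7 = 6.6 V and 5.2−0.7 = 4.5 V, which is impossible.
Assume only D₁ conducts: V_N = 7.3 − 0.7 = 6.6 V, so I_R = 6.6/2.2 = 3 mA.
Check D₂: its anode-to-cathode voltage is 5.2 − 6.6 = -1.4 V < 0.7 V, so it is off. The assumption is consistent.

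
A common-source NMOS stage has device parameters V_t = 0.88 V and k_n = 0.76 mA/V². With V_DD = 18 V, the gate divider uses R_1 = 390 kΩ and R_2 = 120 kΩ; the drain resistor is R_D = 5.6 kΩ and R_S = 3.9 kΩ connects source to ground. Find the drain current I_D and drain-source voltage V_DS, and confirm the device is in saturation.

V_G = V_DD·R_2/(R_1+R_2) = 18×120/510 = 4.24 V.
Assume saturation: I_D = (k_n/2)(V_GS − V_t)² with V_GS = V_G − I_D·R_S = 4.24 − 3.9·I_D.
Substituting gives 5.78·I_D² − 10.9·I_D + 4.28 = 0, with roots I_D = 0.551 or 1.34 mA.
The root I_D = 1.34 mA gives V_GS = -0.999 V ≤ V_t, so take I_D = 0.551 mA.
Then V_GS = 2.08 V and V_DS = V_DD − I_D(R_D+R_S) = 18 − 0.551×9.5 = 12.8 V.
Saturation requires V_DS ≥ V_GS − V_t = 1.2 V; 12.8 ≥ 1.2 ✓.

I_D ≈ 0.55 mA, V_DS ≈ 13 V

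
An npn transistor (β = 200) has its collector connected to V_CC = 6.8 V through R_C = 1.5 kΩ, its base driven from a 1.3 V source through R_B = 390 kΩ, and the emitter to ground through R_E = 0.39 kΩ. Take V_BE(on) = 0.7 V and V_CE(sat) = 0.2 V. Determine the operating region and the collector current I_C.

Assume active. Base-emitter loop: I_B = (V_BB − V_BE)/(R_B + (β+1)R_E) = (1.3 − 0.7)/(390 + 201×0.39) = 0.00128 mA.
I_C = β·I_B = 200×0.00128 = 0.256 mA.
V_CE = V_CC − I_C·R_C − I_E·R_E = 6.8 − 0.256×1.5 − 0.257×0.39 = 6.32 V > V_CE(sat), so the active-region assumption holds.

active; I_C ≈ 0.26 mA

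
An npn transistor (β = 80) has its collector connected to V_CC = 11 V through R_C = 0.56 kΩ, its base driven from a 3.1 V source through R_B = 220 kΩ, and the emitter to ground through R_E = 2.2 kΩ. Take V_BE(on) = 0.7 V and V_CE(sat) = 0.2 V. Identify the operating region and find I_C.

Assume active. Base-emitter loop: I_B = (V_BB − V_BE)/(R_B + (β+1)R_E) = (3.1 − 0.7)/(220 + 81×2.2) = 0.00603 mA.
I_C = β·I_B = 80×0.00603 = 0.482 mA.
V_CE = V_CC − I_C·R_C − I_E·R_E = 11 − 0.482×0.56 − 0.488×2.2 = 9.66 V > V_CE(sat), so the active-region assumption holds.

active; I_C ≈ 0.48 mA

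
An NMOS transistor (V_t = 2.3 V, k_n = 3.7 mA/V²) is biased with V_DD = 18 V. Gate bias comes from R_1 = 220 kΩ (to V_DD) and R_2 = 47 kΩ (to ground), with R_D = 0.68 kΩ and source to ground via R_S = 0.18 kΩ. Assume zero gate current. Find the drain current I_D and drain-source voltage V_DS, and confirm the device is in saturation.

V_G = V_DD·R_2/(R_1+R_2) = 18×47/267 = 3.17 V.
Assume saturation: I_D = (k_n/2)(V_GS − V_t)² with V_GS = V_G − I_D·R_S = 3.17 − 0.18·I_D.
Substituting gives 0.0599·I_D² − 1.58·I_D + 1.4 = 0, with roots I_D = 0.916 or 25.4 mA.
The root I_D = 25.4 mA gives V_GS = -1.41 V ≤ V_t, so take I_D = 0.916 mA.
Then V_GS = 3 V and V_DS = V_DD − I_D(R_D+R_S) = 18 − 0.916×0.86 = 17.2 V.
Saturation requires V_DS ≥ V_GS − V_t = 0.704 V; 17.2 ≥ 0.704 ✓.

I_D ≈ 0.92 mA, V_DS ≈ 17 V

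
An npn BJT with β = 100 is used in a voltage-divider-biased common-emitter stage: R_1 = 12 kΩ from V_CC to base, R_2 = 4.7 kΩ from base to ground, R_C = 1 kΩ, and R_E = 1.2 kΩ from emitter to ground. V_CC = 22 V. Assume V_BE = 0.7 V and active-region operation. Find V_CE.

Thevenize the base divider: V_Th = V_CC·R_2/(R_1+R_2) = 22×4.7/16.7 = 6.19 V, R_Th = R_1‖R_2 = 3.38 kΩ.
Base-emitter loop: V_Th = I_B·R_Th + V_BE + (β+1)I_B·R_E, so I_B = (6.19 − 0.7) / (3.38 + 101×1.2) = 0.0441 mA.
I_C = β·I_B = 100×0.0441 = 4.41 mA, and I_E = (β+1)I_B = 4.45 mA.
V_CE = V_CC − I_C·R_C − I_E·R_E = 22 − 4.41×1 − 4.45×1.2 = 12.2 V.
V_CE = 12.2 V > 0.2 V confirms active-region operation.

V_CE ≈ 12 V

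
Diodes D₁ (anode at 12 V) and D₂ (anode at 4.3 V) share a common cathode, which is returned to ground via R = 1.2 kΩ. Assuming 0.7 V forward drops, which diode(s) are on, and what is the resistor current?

Only D₁ conducts; I_R ≈ 9.4 mA

Assume both conduct. Then node N would need to be at both 12−0.7 = 11.3 V and 4.3−0.7 = 3.6 V, which is impossible.
Assume only D₁ conducts: V_N = 12 − 0.7 = 11.3 V, so I_R = 11.3/1.2 = 9.42 mA.
Check D₂: its anode-to-cathode voltage is 4.3 − 11.3 = -7 V < 0.7 V, so it is off. The assumption is consistent.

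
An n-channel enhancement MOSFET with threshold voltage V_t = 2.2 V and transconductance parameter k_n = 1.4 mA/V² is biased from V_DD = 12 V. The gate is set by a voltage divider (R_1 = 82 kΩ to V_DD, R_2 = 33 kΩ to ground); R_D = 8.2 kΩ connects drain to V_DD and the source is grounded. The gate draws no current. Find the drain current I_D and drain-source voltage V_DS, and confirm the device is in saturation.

V_G = V_DD·R_2/(R_1+R_2) = 12×33/115 = 3.44 V. With the source grounded, V_GS = V_G = 3.44 V.
Assume saturation: I_D = (k_n/2)(V_GS − V_t)² = (1.4/2)×(3.44 − 2.2)² = 0.7×1.24² = 1.08 mA.
V_DS = V_DD − I_D·R_D = 12 − 1.08×8.2 = 3.12 V.
Saturation requires V_DS ≥ V_GS − V_t = 1.24 V; 3.12 ≥ 1.24 ✓.

I_D ≈ 1.1 mA, V_DS ≈ 3.1 V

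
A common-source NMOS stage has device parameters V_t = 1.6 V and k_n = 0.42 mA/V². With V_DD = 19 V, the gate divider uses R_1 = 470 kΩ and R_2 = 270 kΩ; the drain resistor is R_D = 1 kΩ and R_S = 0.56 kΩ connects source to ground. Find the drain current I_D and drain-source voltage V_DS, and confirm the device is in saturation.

I_D ≈ 2.9 mA, V_DS ≈ 14 V

V_G = V_DD·R_2/(R_1+R_2) = 19×270/740 = 6.93 V.
Assume saturation: I_D = (k_n/2)(V_GS − V_t)² with V_GS = V_G − I_D·R_S = 6.93 − 0.56·I_D.
Substituting gives 0.0659·I_D² − 2.25·I_D + 5.97 = 0, with roots I_D = 2.89 or 31.3 mA.
The root I_D = 31.3 mA gives V_GS = -10.6 V ≤ V_t, so take I_D = 2.89 mA.
Then V_GS = 5.31 V and V_DS = V_DD − I_D(R_D+R_S) = 19 − 2.89×1.56 = 14.5 V.
Saturation requires V_DS ≥ V_GS − V_t = 3.71 V; 14.5 ≥ 3.71 ✓.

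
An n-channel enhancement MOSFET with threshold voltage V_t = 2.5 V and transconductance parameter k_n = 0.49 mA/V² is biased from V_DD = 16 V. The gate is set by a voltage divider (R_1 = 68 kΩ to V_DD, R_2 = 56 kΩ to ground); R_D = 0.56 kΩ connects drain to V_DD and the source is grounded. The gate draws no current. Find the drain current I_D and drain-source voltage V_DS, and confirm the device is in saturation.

V_G = V_DD·R_2/(R_1+R_2) = 16×56/124 = 7.23 V. With the source grounded, V_GS = V_G = 7.23 V.
Assume saturation: I_D = (k_n/2)(V_GS − V_t)² = (0.49/2)×(7.23 − 2.5)² = 0.245×4.73² = 5.47 mA.
V_DS = V_DD − I_D·R_D = 16 − 5.47×0.56 = 12.9 V.
Saturation requires V_DS ≥ V_GS − V_t = 4.73 V; 12.9 ≥ 4.73 ✓.

I_D ≈ 5.5 mA, V_DS ≈ 13 V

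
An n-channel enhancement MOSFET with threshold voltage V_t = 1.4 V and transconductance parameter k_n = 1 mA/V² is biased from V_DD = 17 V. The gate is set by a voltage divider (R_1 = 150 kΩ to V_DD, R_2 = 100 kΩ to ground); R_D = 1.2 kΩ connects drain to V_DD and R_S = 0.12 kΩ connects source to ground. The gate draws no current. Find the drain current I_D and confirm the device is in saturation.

I_D ≈ 9.2 mA

V_G = V_DD·R_2/(R_1+R_2) = 17×100/250 = 6.8 V.
Assume saturation: I_D = (k_n/2)(V_GS − V_t)² with V_GS = V_G − I_D·R_S = 6.8 − 0.12·I_D.
Substituting gives 0.0072·I_D² − 1.65·I_D + 14.6 = 0, with roots I_D = 9.22 or 220 mA.
The root I_D = 220 mA gives V_GS = -19.6 V ≤ V_t, so take I_D = 9.22 mA.
Then V_GS = 5.69 V and V_DS = V_DD − I_D(R_D+R_S) = 17 − 9.22×1.32 = 4.83 V.
Saturation requires V_DS ≥ V_GS − V_t = 4.29 V; 4.83 ≥ 4.29 ✓.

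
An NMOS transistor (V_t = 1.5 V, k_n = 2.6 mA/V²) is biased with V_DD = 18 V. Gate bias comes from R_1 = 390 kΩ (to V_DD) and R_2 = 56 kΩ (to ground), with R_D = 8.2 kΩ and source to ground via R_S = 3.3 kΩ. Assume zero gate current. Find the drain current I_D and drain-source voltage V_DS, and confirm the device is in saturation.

I_D ≈ 0.13 mA, V_DS ≈ 16 V

V_G = V_DD·R_2/(R_1+R_2) = 18×56/446 = 2.26 V.
Assume saturation: I_D = (k_n/2)(V_GS − V_t)² with V_GS = V_G − I_D·R_S = 2.26 − 3.3·I_D.
Substituting gives 14.2·I_D² − 7.52·I_D + 0.751 = 0, with roots I_D = 0.133 or 0.398 mA.
The root I_D = 0.398 mA gives V_GS = 0.947 V ≤ V_t, so take I_D = 0.133 mA.
Then V_GS = 1.82 V and V_DS = V_DD − I_D(R_D+R_S) = 18 − 0.133×11.5 = 16.5 V.
Saturation requires V_DS ≥ V_GS − V_t = 0.32 V; 16.5 ≥ 0.32 ✓.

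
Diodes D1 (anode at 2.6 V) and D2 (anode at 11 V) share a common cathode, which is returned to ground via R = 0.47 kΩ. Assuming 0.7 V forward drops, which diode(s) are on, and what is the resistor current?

Assume both conduct. Then node N would need to be at both 2.6−0.7 = 1.9 V and 11−0.7 = 10.3 V, which is impossible.
Assume only D2 conducts: V_N = 11 − 0.7 = 10.3 V, so I_R = 10.3/0.47 = 21.9 mA.
Check D1: its anode-to-cathode voltage is 2.6 − 10.3 = -7.7 V < 0.7 V, so it is off. The assumption is consistent.

Only D2 conducts; I_R ≈ 22 mA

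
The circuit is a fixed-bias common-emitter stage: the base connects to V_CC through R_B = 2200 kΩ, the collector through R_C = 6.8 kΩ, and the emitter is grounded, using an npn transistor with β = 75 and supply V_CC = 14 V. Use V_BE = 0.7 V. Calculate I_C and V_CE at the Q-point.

I_C ≈ 0.45 mA, V_CE ≈ 11 V

Base loop: V_CC = I_B·R_B + V_BE, so I_B = (14 − 0.7)/2200 kΩ = 0.00605 mA.
In the active region I_C = β·I_B = 75 × 0.00605 = 0.453 mA.
Collector loop: V_CE = V_CC − I_C·R_C = 14 − 0.453×6.8 = 10.9 V.
Since V_CE = 10.9 V > V_CE(sat) ≈ 0.2 V, the transistor is in the active region as assumed.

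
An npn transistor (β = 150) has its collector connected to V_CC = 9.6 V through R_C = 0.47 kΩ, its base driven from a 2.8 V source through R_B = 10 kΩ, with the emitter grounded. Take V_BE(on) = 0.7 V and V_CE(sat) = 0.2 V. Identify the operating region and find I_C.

Assume active: I_B = (2.8 − 0.7)/10 = 0.21 mA, giving I_C = β·I_B = 31.5 mA.
But then V_CE = 9.6 − 31.5×0.47 = -5.2 V < V_CE(sat) = 0.2 V — impossible in the active region.
So the transistor is saturated. With V_CE = 0.2 V, I_C = (V_CC − 0.2)/R_C = 9.4/0.47 = 20 mA.
Check: β·I_B = 31.5 mA > I_C = 20 mA, confirming saturation.

saturation; I_C ≈ 20 mA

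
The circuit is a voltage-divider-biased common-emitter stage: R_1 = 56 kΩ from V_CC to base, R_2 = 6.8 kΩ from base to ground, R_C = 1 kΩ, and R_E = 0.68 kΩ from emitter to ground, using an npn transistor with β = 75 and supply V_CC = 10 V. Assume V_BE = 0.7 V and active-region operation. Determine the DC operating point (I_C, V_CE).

I_C ≈ 0.5 mA, V_CE ≈ 9.2 V

Thevenize the base divider: V_Th = V_CC·R_2/(R_1+R_2) = 10×6.8/62.8 = 1.08 V, R_Th = R_1‖R_2 = 6.06 kΩ.
Base-emitter loop: V_Th = I_B·R_Th + V_BE + (β+1)I_B·R_E, so I_B = (1.08 − 0.7) / (6.06 + 76×0.68) = 0.00663 mA.
I_C = β·I_B = 75×0.00663 = 0.497 mA, and I_E = (β+1)I_B = 0.504 mA.
V_CE = V_CC − I_C·R_C − I_E·R_E = 10 − 0.497×1 − 0.504×0.68 = 9.16 V.
V_CE = 9.16 V > 0.2 V confirms active-region operation.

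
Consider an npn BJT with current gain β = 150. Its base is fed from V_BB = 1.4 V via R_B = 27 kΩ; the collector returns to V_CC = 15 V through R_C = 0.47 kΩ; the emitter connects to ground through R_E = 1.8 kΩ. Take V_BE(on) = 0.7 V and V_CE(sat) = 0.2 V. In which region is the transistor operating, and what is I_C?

active; I_C ≈ 0.35 mA

Assume active. Base-emitter loop: I_B = (V_BB − V_BE)/(R_B + (β+1)R_E) = (1.4 − 0.7)/(27 + 151×1.8) = 0.00234 mA.
I_C = β·I_B = 150×0.00234 = 0.351 mA.
V_CE = V_CC − I_C·R_C − I_E·R_E = 15 − 0.351×0.47 − 0.354×1.8 = 14.2 V > V_CE(sat), so the active-region assumption holds.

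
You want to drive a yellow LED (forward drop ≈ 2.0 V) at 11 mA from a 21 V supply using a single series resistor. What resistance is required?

R ≈ 1.7 kΩ

The resistor drops V_S − V_D = 21 − 2.0 = 19 V at 11 mA.
R = 19 V / 11 mA = 1.73 kΩ.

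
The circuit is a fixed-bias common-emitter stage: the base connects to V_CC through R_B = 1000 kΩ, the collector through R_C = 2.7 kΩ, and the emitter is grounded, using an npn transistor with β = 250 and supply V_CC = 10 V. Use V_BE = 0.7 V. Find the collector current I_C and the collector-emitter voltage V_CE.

Base loop: V_CC = I_B·R_B + V_BE, so I_B = (10 − 0.7)/1000 kΩ = 0.0093 mA.
In the active region I_C = β·I_B = 250 × 0.0093 = 2.33 mA.
Collector loop: V_CE = V_CC − I_C·R_C = 10 − 2.33×2.7 = 3.72 V.
Since V_CE = 3.72 V > V_CE(sat) ≈ 0.2 V, the transistor is in the active region as assumed.

I_C ≈ 2.3 mA, V_CE ≈ 3.7 V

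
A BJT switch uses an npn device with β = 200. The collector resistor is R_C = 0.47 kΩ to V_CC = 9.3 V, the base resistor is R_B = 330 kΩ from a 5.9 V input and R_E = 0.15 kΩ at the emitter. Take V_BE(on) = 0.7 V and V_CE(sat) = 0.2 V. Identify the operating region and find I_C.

Assume active. Base-emitter loop: I_B = (V_BB − V_BE)/(R_B + (β+1)R_E) = (5.9 − 0.7)/(330 + 201×0.15) = 0.0144 mA.
I_C = β·I_B = 200×0.0144 = 2.89 mA.
V_CE = V_CC − I_C·R_C − I_E·R_E = 9.3 − 2.89×0.47 − 2.9×0.15 = 7.51 V > V_CE(sat), so the active-region assumption holds.

active; I_C ≈ 2.9 mA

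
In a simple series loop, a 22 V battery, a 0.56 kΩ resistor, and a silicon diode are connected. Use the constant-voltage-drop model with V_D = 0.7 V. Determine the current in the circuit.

KVL around the loop: 22 = V_D + I·R = 0.7 + I × 0.56 kΩ.
So I = (22 − 0.7) / 0.56 kΩ = 21.3 / 0.56 = 38 mA.

I ≈ 38 mA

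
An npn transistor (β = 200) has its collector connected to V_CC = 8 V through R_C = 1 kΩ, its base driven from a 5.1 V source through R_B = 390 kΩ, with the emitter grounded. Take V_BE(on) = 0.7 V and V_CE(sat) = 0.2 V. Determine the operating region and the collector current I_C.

active; I_C ≈ 2.3 mA

Assume active. Base-emitter loop: I_B = (V_BB − V_BE)/R_B = (5.1 − 0.7)/390 = 0.0113 mA.
I_C = β·I_B = 200×0.0113 = 2.26 mA.
V_CE = V_CC − I_C·R_C = 8 − 2.26×1 = 5.74 V > V_CE(sat), so the active-region assumption holds.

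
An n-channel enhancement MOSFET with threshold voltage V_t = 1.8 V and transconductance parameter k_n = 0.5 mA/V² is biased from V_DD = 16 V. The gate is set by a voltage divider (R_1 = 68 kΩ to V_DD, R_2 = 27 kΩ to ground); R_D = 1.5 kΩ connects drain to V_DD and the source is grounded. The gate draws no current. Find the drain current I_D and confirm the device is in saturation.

V_G = V_DD·R_2/(R_1+R_2) = 16×27/95 = 4.55 V. With the source grounded, V_GS = V_G = 4.55 V.
Assume saturation: I_D = (k_n/2)(V_GS − V_t)² = (0.5/2)×(4.55 − 1.8)² = 0.25×2.75² = 1.89 mA.
V_DS = V_DD − I_D·R_D = 16 − 1.89×1.5 = 13.2 V.
Saturation requires V_DS ≥ V_GS − V_t = 2.75 V; 13.2 ≥ 2.75 ✓.

I_D ≈ 1.9 mA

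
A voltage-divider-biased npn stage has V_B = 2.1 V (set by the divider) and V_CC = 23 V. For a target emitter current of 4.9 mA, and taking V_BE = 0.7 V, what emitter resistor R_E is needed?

R_E ≈ 0.29 kΩ

V_E = V_B − V_BE = 2.1 − 0.7 = 1.4 V.
R_E = V_E / I_E = 1.4 / 4.9 = 0.286 kΩ.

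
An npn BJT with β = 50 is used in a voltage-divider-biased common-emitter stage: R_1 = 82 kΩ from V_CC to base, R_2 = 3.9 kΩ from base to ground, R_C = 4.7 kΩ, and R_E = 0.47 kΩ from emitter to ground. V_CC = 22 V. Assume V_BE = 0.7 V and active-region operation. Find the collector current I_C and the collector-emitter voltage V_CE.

I_C ≈ 0.54 mA, V_CE ≈ 19 V

Thevenize the base divider: V_Th = V_CC·R_2/(R_1+R_2) = 22×3.9/85.9 = 0.999 V, R_Th = R_1‖R_2 = 3.72 kΩ.
Base-emitter loop: V_Th = I_B·R_Th + V_BE + (β+1)I_B·R_E, so I_B = (0.999 − 0.7) / (3.72 + 51×0.47) = 0.0108 mA.
I_C = β·I_B = 50×0.0108 = 0.54 mA, and I_E = (β+1)I_B = 0.55 mA.
V_CE = V_CC − I_C·R_C − I_E·R_E = 22 − 0.54×4.7 − 0.55×0.47 = 19.2 V.
V_CE = 19.2 V > 0.2 V confirms active-region operation.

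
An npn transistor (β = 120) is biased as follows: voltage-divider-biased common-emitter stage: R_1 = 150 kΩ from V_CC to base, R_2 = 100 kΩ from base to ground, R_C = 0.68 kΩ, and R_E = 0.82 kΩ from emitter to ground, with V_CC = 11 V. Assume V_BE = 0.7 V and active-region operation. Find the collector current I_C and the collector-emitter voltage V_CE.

Thevenize the base divider: V_Th = V_CC·R_2/(R_1+R_2) = 11×100/250 = 4.4 V, R_Th = R_1‖R_2 = 60 kΩ.
Base-emitter loop: V_Th = I_B·R_Th + V_BE + (β+1)I_B·R_E, so I_B = (4.4 − 0.7) / (60 + 121×0.82) = 0.0232 mA.
I_C = β·I_B = 120×0.0232 = 2.79 mA, and I_E = (β+1)I_B = 2.81 mA.
V_CE = V_CC − I_C·R_C − I_E·R_E = 11 − 2.79×0.68 − 2.81×0.82 = 6.8 V.
V_CE = 6.8 V > 0.2 V confirms active-region operation.

I_C ≈ 2.8 mA, V_CE ≈ 6.8 V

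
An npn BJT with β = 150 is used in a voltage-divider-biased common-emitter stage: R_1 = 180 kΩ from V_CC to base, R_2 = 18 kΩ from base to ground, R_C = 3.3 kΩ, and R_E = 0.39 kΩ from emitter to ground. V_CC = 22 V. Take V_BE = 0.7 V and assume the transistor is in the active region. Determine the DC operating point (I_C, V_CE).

I_C ≈ 2.6 mA, V_CE ≈ 12 V

Thevenize the base divider: V_Th = V_CC·R_2/(R_1+R_2) = 22×18/198 = 2 V, R_Th = R_1‖R_2 = 16.4 kΩ.
Base-emitter loop: V_Th = I_B·R_Th + V_BE + (β+1)I_B·R_E, so I_B = (2 − 0.7) / (16.4 + 151×0.39) = 0.0173 mA.
I_C = β·I_B = 150×0.0173 = 2.59 mA, and I_E = (β+1)I_B = 2.61 mA.
V_CE = V_CC − I_C·R_C − I_E·R_E = 22 − 2.59×3.3 − 2.61×0.39 = 12.4 V.
V_CE = 12.4 V > 0.2 V confirms active-region operation.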